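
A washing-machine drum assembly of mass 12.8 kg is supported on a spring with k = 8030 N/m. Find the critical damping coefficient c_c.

c_c = 2√(k·m) = 2√(8030 × 12.8) = 2 × 320.6 = 641.2 N·s/m.

641 N·s/m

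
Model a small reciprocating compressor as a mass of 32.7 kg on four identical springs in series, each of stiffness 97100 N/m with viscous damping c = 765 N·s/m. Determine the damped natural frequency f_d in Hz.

3.92 Hz

Series springs: 1/k_eq = 4/97100, so k_eq = 97100/4 = 24280 N/m.
ω_n = √(k_eq/m) = √(24280/32.7) = 27.25 rad/s.
Critical damping c_c = 2√(k_eq·m) = 2√(24280 × 32.7) = 1782 N·s/m, so ζ = c/c_c = 765/1782 = 0.4293.
ω_d = ω_n√(1 − ζ²) = 27.25 × √(1 − 0.184) = 24.61 rad/s.
f_d = ω_d/(2π) = 3.916 Hz.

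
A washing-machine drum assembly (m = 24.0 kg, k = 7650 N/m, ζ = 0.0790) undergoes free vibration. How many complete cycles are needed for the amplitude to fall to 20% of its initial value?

4 cycles

Logarithmic decrement δ = 2πζ/√(1 − ζ²) = 2π × 0.07900/√(1 − 0.00624) = 0.4979.
x_n/x₀ = e^(−nδ) ≤ 0.2; take ln: n ≥ ln(1/0.2)/δ = 1.609/0.4979 = 3.232.
So 4 complete cycles are required.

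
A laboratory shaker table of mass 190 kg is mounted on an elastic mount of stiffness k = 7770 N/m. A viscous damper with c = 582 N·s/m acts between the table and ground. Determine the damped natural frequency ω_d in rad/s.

6.21 rad/s

ω_n = √(k/m) = √(7770/190) = 6.395 rad/s.
Critical damping c_c = 2√(k·m) = 2√(7770 × 190) = 2430 N·s/m, so ζ = c/c_c = 582/2430 = 0.2395.
ω_d = ω_n√(1 − ζ²) = 6.395 × √(1 − 0.0574) = 6.209 rad/s.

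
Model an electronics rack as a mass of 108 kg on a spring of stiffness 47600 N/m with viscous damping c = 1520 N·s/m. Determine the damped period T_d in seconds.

0.318 s

ω_n = √(k/m) = √(47600/108) = 20.99 rad/s.
Critical damping c_c = 2√(k·m) = 2√(47600 × 108) = 4535 N·s/m, so ζ = c/c_c = 1520/4535 = 0.3352.
ω_d = ω_n√(1 − ζ²) = 20.99 × √(1 − 0.112) = 19.78 rad/s.
T_d = 2π/ω_d = 0.3177 s.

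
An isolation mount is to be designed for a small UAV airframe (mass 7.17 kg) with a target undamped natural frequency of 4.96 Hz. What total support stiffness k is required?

ω_n = 2πf_n = 2π × 4.96 = 31.16 rad/s.
k = m·ω_n² = 7.17 × 31.16² = 7.17 × 971.2 = 6964 N/m.

6960 N/m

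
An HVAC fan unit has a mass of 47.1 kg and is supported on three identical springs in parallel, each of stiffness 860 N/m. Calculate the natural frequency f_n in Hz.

Parallel springs add: k_eq = 3 × 860 = 2580 N/m.
ω_n = √(k_eq/m) = √(2580/47.1) = √54.78 = 7.401 rad/s.
f_n = ω_n/(2π) = 7.401/6.283 = 1.178 Hz.

1.18 Hz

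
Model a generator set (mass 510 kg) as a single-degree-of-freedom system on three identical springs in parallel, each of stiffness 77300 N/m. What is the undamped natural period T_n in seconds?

Parallel springs add: k_eq = 3 × 77300 = 231900 N/m.
ω_n = √(k_eq/m) = √(231900/510) = √454.7 = 21.32 rad/s.
T_n = 2π/ω_n = 6.283/21.32 = 0.2947 s.

0.295 s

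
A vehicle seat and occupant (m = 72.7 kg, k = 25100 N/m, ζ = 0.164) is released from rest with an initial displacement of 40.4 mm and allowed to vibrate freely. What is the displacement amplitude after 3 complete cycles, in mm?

1.76 mm

Logarithmic decrement δ = 2πζ/√(1 − ζ²) = 2π × 0.1640/√(1 − 0.0269) = 1.045.
After n cycles, x_n/x₀ = e^(−nδ), so x_3 = 40.4 × e^(−3 × 1.045) = 40.4 × 0.04355 = 1.760 mm.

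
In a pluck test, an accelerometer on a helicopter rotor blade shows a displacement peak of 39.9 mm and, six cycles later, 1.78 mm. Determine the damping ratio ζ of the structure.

0.0822

Logarithmic decrement δ = (1/n)·ln(x₀/x_n) = (1/6)·ln(39.9/1.78) = (1/6)·ln(22.42) = 0.5183.
ζ = δ/√(4π² + δ²) = 0.5183/√(39.48 + 0.269) = 0.5183/6.305 = 0.08221.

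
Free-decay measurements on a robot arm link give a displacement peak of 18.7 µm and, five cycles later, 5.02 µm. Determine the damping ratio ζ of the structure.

0.0418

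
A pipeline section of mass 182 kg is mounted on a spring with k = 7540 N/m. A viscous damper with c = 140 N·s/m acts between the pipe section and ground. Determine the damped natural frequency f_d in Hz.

1.02 Hz

ω_n = √(k/m) = √(7540/182) = 6.437 rad/s.
Critical damping c_c = 2√(k·m) = 2√(7540 × 182) = 2343 N·s/m, so ζ = c/c_c = 140/2343 = 0.05976.
ω_d = ω_n√(1 − ζ²) = 6.437 × √(1 − 0.00357) = 6.425 rad/s.
f_d = ω_d/(2π) = 1.023 Hz.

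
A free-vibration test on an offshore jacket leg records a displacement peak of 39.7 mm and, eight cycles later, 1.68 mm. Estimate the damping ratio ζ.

Logarithmic decrement δ = (1/n)·ln(x₀/x_n) = (1/8)·ln(39.7/1.68) = (1/8)·ln(23.63) = 0.3953.
ζ = δ/√(4π² + δ²) = 0.3953/√(39.48 + 0.156) = 0.3953/6.296 = 0.06279.

0.0628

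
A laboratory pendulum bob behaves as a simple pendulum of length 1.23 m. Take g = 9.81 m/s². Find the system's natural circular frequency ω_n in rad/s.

2.82 rad/s

For a simple pendulum ω_n = √(g/L) = √(9.81/1.23) = √7.976 = 2.824 rad/s.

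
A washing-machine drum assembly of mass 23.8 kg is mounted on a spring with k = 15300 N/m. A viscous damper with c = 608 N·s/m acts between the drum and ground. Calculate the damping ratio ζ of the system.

0.504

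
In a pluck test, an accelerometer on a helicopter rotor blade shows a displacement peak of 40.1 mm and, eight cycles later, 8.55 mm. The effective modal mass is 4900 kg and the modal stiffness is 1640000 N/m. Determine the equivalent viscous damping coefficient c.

Logarithmic decrement δ = (1/n)·ln(x₀/x_n) = (1/8)·ln(40.1/8.55) = (1/8)·ln(4.690) = 0.1932.
ζ = δ/√(4π² + δ²) = 0.1932/√(39.48 + 0.0373) = 0.1932/6.286 = 0.03073.
c = ζ · 2√(km) = 0.03073 × 2√(1640000 × 4900) = 0.03073 × 179300 = 5510 N·s/m.

5510 N·s/m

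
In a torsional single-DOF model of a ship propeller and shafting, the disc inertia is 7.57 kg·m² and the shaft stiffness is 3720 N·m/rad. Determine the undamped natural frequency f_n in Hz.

ω_n = √(k_t/J) = √(3720/7.57) = √491.4 = 22.17 rad/s.
f_n = ω_n/(2π) = 22.17/6.283 = 3.528 Hz.

3.53 Hz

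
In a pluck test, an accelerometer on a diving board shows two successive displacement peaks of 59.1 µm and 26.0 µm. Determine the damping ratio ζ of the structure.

0.130

Logarithmic decrement δ = (1/n)·ln(x₀/x_n) = (1/1)·ln(59.1/26.0) = (1/1)·ln(2.273) = 0.8211.
ζ = δ/√(4π² + δ²) = 0.8211/√(39.48 + 0.674) = 0.8211/6.337 = 0.1296.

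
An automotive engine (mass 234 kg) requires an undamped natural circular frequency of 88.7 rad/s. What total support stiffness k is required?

1840000 N/m

k = m·ω_n² = 234 × 88.70² = 234 × 7868 = 1841000 N/m.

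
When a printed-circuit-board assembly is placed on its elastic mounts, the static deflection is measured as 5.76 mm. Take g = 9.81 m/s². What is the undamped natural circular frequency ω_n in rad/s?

ω_n = √(g/δ_st) = √(9.81/0.00576) = √1703 = 41.27 rad/s.

41.3 rad/s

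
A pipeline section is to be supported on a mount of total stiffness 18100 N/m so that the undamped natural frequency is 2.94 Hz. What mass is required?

53.0 kg

ω_n = 2πf_n = 2π × 2.94 = 18.47 rad/s.
m = k/ω_n² = 18100/18.47² = 18100/341.2 = 53.04 kg.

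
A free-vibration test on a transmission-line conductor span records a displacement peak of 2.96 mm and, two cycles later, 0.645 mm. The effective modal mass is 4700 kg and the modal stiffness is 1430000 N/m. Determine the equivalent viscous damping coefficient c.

19700 N·s/m

Logarithmic decrement δ = (1/n)·ln(x₀/x_n) = (1/2)·ln(2.96/0.645) = (1/2)·ln(4.589) = 0.7618.
ζ = δ/√(4π² + δ²) = 0.7618/√(39.48 + 0.580) = 0.7618/6.329 = 0.1204.
c = ζ · 2√(km) = 0.1204 × 2√(1430000 × 4700) = 0.1204 × 164000 = 19740 N·s/m.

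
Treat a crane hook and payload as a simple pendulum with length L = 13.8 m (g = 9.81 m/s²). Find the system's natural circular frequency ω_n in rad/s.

For a simple pendulum ω_n = √(g/L) = √(9.81/13.8) = √0.7109 = 0.8431 rad/s.

0.843 rad/s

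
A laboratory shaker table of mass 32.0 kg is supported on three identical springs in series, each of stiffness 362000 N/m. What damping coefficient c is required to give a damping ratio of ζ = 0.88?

Series springs: 1/k_eq = 3/362000, so k_eq = 362000/3 = 120700 N/m.
c_c = 2√(k_eq·m) = 2√(120700 × 32.0) = 3930 N·s/m.
c = ζ·c_c = 0.88 × 3930 = 3458 N·s/m.

3460 N·s/m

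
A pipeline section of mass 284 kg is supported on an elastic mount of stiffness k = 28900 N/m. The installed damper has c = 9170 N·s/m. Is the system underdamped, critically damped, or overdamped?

overdamped

c_c = 2√(k·m) = 5730 N·s/m; ζ = c/c_c = 9170/5730 = 1.60.
Since ζ > 1 the system is overdamped.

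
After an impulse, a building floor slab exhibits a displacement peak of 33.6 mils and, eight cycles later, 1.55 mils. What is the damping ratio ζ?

0.0611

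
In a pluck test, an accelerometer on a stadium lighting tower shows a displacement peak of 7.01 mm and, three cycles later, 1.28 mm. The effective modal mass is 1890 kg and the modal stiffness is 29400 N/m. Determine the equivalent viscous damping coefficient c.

1340 N·s/m

Logarithmic decrement δ = (1/n)·ln(x₀/x_n) = (1/3)·ln(7.01/1.28) = (1/3)·ln(5.477) = 0.5668.
ζ = δ/√(4π² + δ²) = 0.5668/√(39.48 + 0.321) = 0.5668/6.309 = 0.08985.
c = ζ · 2√(km) = 0.08985 × 2√(29400 × 1890) = 0.08985 × 14910 = 1340 N·s/m.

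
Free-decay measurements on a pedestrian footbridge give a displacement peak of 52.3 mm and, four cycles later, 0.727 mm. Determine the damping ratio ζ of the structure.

0.168

Logarithmic decrement δ = (1/n)·ln(x₀/x_n) = (1/4)·ln(52.3/0.727) = (1/4)·ln(71.94) = 1.069.
ζ = δ/√(4π² + δ²) = 1.069/√(39.48 + 1.14) = 1.069/6.373 = 0.1677.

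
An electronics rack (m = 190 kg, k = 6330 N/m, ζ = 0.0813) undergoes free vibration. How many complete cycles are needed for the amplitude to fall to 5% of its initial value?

6 cycles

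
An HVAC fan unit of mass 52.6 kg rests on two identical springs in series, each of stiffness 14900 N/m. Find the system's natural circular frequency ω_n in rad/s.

Series springs: 1/k_eq = 2/14900, so k_eq = 14900/2 = 7450 N/m.
ω_n = √(k_eq/m) = √(7450/52.6) = √141.6 = 11.90 rad/s.

11.9 rad/s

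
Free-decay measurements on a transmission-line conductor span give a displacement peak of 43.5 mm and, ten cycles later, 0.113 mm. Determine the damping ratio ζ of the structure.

Logarithmic decrement δ = (1/n)·ln(x₀/x_n) = (1/10)·ln(43.5/0.113) = (1/10)·ln(385.0) = 0.5953.
ζ = δ/√(4π² + δ²) = 0.5953/√(39.48 + 0.354) = 0.5953/6.311 = 0.09432.

0.0943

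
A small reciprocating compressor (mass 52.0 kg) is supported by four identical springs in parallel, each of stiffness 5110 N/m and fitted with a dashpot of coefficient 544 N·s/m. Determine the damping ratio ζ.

0.264

Parallel springs add: k_eq = 4 × 5110 = 20440 N/m.
ω_n = √(k_eq/m) = √(20440/52.0) = 19.83 rad/s.
Critical damping c_c = 2√(k_eq·m) = 2√(20440 × 52.0) = 2062 N·s/m, so ζ = c/c_c = 544/2062 = 0.2638.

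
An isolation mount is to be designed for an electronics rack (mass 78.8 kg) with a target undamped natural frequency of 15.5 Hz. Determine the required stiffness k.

ω_n = 2πf_n = 2π × 15.5 = 97.39 rad/s.
k = m·ω_n² = 78.8 × 97.39² = 78.8 × 9485 = 747400 N/m.

747000 N/m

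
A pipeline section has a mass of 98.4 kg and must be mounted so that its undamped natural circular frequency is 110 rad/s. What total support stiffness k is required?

1190000 N/m

k = m·ω_n² = 98.4 × 110.0² = 98.4 × 12100 = 1191000 N/m.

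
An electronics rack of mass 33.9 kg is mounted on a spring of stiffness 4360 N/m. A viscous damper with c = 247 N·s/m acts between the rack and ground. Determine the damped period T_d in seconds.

ω_n = √(k/m) = √(4360/33.9) = 11.34 rad/s.
Critical damping c_c = 2√(k·m) = 2√(4360 × 33.9) = 768.9 N·s/m, so ζ = c/c_c = 247/768.9 = 0.3212.
ω_d = ω_n√(1 − ζ²) = 11.34 × √(1 − 0.103) = 10.74 rad/s.
T_d = 2π/ω_d = 0.5850 s.

0.585 s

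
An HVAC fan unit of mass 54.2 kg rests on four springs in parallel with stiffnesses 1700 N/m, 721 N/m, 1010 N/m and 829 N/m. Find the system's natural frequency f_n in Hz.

1.41 Hz

Parallel springs add: k_eq = 1700 + 721 + 1010 + 829 = 4260 N/m.
ω_n = √(k_eq/m) = √(4260/54.2) = √78.60 = 8.866 rad/s.
f_n = ω_n/(2π) = 8.866/6.283 = 1.411 Hz.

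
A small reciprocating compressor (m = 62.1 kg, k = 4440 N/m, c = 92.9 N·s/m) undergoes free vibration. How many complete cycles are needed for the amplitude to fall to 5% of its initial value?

ζ = c/(2√(km)) = 92.9/(2√(4440 × 62.1)) = 92.9/1050 = 0.08846.
Logarithmic decrement δ = 2πζ/√(1 − ζ²) = 2π × 0.08846/√(1 − 0.00783) = 0.5580.
x_n/x₀ = e^(−nδ) ≤ 0.05; take ln: n ≥ ln(1/0.05)/δ = 2.996/0.5580 = 5.369.
So 6 complete cycles are required.

6 cycles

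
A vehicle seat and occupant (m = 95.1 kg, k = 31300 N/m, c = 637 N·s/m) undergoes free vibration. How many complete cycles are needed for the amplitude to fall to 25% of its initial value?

2 cycles

ζ = c/(2√(km)) = 637/(2√(31300 × 95.1)) = 637/3451 = 0.1846.
Logarithmic decrement δ = 2πζ/√(1 − ζ²) = 2π × 0.1846/√(1 − 0.0341) = 1.180.
x_n/x₀ = e^(−nδ) ≤ 0.25; take ln: n ≥ ln(1/0.25)/δ = 1.386/1.180 = 1.175.
So 2 complete cycles are required.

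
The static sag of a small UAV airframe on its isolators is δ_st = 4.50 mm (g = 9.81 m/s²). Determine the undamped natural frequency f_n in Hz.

7.43 Hz

ω_n = √(g/δ_st) = √(9.81/0.00450) = √2180 = 46.69 rad/s.
f_n = ω_n/(2π) = 46.69/6.283 = 7.431 Hz.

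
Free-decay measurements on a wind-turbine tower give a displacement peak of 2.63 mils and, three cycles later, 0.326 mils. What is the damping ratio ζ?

Logarithmic decrement δ = (1/n)·ln(x₀/x_n) = (1/3)·ln(2.63/0.326) = (1/3)·ln(8.067) = 0.6959.
ζ = δ/√(4π² + δ²) = 0.6959/√(39.48 + 0.484) = 0.6959/6.322 = 0.1101.

0.110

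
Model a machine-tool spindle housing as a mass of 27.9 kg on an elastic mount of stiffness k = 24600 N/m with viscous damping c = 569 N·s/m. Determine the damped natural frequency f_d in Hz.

4.44 Hz

ω_n = √(k/m) = √(24600/27.9) = 29.69 rad/s.
Critical damping c_c = 2√(k·m) = 2√(24600 × 27.9) = 1657 N·s/m, so ζ = c/c_c = 569/1657 = 0.3434.
ω_d = ω_n√(1 − ζ²) = 29.69 × √(1 − 0.118) = 27.89 rad/s.
f_d = ω_d/(2π) = 4.439 Hz.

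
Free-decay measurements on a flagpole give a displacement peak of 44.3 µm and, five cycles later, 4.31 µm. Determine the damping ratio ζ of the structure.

0.0740

Logarithmic decrement δ = (1/n)·ln(x₀/x_n) = (1/5)·ln(44.3/4.31) = (1/5)·ln(10.28) = 0.4660.
ζ = δ/√(4π² + δ²) = 0.4660/√(39.48 + 0.217) = 0.4660/6.300 = 0.07396.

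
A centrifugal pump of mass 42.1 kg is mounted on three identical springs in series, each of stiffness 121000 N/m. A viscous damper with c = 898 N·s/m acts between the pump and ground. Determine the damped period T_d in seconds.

0.216 s

Series springs: 1/k_eq = 3/121000, so k_eq = 121000/3 = 40330 N/m.
ω_n = √(k_eq/m) = √(40330/42.1) = 30.95 rad/s.
Critical damping c_c = 2√(k_eq·m) = 2√(40330 × 42.1) = 2606 N·s/m, so ζ = c/c_c = 898/2606 = 0.3446.
ω_d = ω_n√(1 − ζ²) = 30.95 × √(1 − 0.119) = 29.06 rad/s.
T_d = 2π/ω_d = 0.2162 s.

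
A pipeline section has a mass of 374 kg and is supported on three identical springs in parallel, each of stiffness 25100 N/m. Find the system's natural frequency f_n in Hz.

2.26 Hz

Parallel springs add: k_eq = 3 × 25100 = 75300 N/m.
ω_n = √(k_eq/m) = √(75300/374) = √201.3 = 14.19 rad/s.
f_n = ω_n/(2π) = 14.19/6.283 = 2.258 Hz.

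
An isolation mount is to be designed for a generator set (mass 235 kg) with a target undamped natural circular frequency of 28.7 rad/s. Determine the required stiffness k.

194000 N/m

k = m·ω_n² = 235 × 28.70² = 235 × 823.7 = 193600 N/m.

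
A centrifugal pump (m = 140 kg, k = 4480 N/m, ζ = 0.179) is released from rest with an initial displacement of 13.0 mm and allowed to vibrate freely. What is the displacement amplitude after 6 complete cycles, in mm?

0.0137 mm

Logarithmic decrement δ = 2πζ/√(1 − ζ²) = 2π × 0.1790/√(1 − 0.0320) = 1.143.
After n cycles, x_n/x₀ = e^(−nδ), so x_6 = 13.0 × e^(−6 × 1.143) = 13.0 × 0.001050 = 0.01365 mm.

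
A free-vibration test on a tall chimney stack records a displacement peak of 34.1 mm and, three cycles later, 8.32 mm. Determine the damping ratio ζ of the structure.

Logarithmic decrement δ = (1/n)·ln(x₀/x_n) = (1/3)·ln(34.1/8.32) = (1/3)·ln(4.099) = 0.4702.
ζ = δ/√(4π² + δ²) = 0.4702/√(39.48 + 0.221) = 0.4702/6.301 = 0.07463.

0.0746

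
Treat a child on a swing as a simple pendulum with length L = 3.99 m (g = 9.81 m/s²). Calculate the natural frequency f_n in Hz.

For a simple pendulum ω_n = √(g/L) = √(9.81/3.99) = √2.459 = 1.568 rad/s.
f_n = ω_n/(2π) = 1.568/6.283 = 0.2496 Hz.

0.250 Hz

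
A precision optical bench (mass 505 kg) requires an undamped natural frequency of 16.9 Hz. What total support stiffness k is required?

ω_n = 2πf_n = 2π × 16.9 = 106.2 rad/s.
k = m·ω_n² = 505 × 106.2² = 505 × 11280 = 5694000 N/m.

5690000 N/m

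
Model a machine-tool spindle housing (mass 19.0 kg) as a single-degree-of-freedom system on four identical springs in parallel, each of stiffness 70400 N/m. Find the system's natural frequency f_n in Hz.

Parallel springs add: k_eq = 4 × 70400 = 281600 N/m.
ω_n = √(k_eq/m) = √(281600/19.0) = √14820 = 121.7 rad/s.
f_n = ω_n/(2π) = 121.7/6.283 = 19.38 Hz.

19.4 Hz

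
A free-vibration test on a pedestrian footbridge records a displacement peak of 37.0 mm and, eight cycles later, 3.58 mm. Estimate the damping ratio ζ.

0.0464

Logarithmic decrement δ = (1/n)·ln(x₀/x_n) = (1/8)·ln(37.0/3.58) = (1/8)·ln(10.34) = 0.2919.
ζ = δ/√(4π² + δ²) = 0.2919/√(39.48 + 0.0852) = 0.2919/6.290 = 0.04641.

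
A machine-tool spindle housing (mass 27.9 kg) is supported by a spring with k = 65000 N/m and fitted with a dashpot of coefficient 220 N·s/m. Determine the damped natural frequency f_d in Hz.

ω_n = √(k/m) = √(65000/27.9) = 48.27 rad/s.
Critical damping c_c = 2√(k·m) = 2√(65000 × 27.9) = 2693 N·s/m, so ζ = c/c_c = 220/2693 = 0.08168.
ω_d = ω_n√(1 − ζ²) = 48.27 × √(1 − 0.00667) = 48.11 rad/s.
f_d = ω_d/(2π) = 7.656 Hz.

7.66 Hz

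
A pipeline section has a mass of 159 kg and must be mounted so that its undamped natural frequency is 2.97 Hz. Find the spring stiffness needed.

55400 N/m

ω_n = 2πf_n = 2π × 2.97 = 18.66 rad/s.
k = m·ω_n² = 159 × 18.66² = 159 × 348.2 = 55370 N/m.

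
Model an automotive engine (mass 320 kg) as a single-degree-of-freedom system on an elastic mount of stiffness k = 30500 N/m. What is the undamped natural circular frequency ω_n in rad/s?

ω_n = √(k/m) = √(30500/320) = √95.31 = 9.763 rad/s.

9.76 rad/s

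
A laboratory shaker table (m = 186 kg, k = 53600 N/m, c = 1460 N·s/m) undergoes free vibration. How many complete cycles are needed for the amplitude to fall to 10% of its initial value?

2 cycles

ζ = c/(2√(km)) = 1460/(2√(53600 × 186)) = 1460/6315 = 0.2312.
Logarithmic decrement δ = 2πζ/√(1 − ζ²) = 2π × 0.2312/√(1 − 0.0535) = 1.493.
x_n/x₀ = e^(−nδ) ≤ 0.1; take ln: n ≥ ln(1/0.1)/δ = 2.303/1.493 = 1.542.
So 2 complete cycles are required.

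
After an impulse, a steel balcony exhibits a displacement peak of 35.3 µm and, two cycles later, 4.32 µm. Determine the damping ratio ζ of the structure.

0.165

Logarithmic decrement δ = (1/n)·ln(x₀/x_n) = (1/2)·ln(35.3/4.32) = (1/2)·ln(8.171) = 1.050.
ζ = δ/√(4π² + δ²) = 1.050/√(39.48 + 1.10) = 1.050/6.370 = 0.1649.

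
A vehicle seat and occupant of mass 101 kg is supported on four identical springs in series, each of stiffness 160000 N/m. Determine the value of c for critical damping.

4020 N·s/m

Series springs: 1/k_eq = 4/160000, so k_eq = 160000/4 = 40000 N/m.
c_c = 2√(k_eq·m) = 2√(40000 × 101) = 2 × 2010 = 4020 N·s/m.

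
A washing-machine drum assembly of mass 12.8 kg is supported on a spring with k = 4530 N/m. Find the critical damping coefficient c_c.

482 N·s/m

c_c = 2√(k·m) = 2√(4530 × 12.8) = 2 × 240.8 = 481.6 N·s/m.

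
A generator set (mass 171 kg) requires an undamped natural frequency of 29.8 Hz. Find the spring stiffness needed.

ω_n = 2πf_n = 2π × 29.8 = 187.2 rad/s.
k = m·ω_n² = 171 × 187.2² = 171 × 35060 = 5995000 N/m.

5990000 N/m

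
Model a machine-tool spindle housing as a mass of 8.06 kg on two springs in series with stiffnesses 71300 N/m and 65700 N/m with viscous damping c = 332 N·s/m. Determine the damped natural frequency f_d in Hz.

Series springs: 1/k_eq = 1/71300 + 1/65700 = 2.925×10^-5, so k_eq = 34190 N/m.
ω_n = √(k_eq/m) = √(34190/8.06) = 65.13 rad/s.
Critical damping c_c = 2√(k_eq·m) = 2√(34190 × 8.06) = 1050 N·s/m, so ζ = c/c_c = 332/1050 = 0.3162.
ω_d = ω_n√(1 − ζ²) = 65.13 × √(1 − 0.100) = 61.79 rad/s.
f_d = ω_d/(2π) = 9.834 Hz.

9.83 Hz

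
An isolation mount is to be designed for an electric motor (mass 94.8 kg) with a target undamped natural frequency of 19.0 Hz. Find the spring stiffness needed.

ω_n = 2πf_n = 2π × 19.0 = 119.4 rad/s.
k = m·ω_n² = 94.8 × 119.4² = 94.8 × 14250 = 1351000 N/m.

1350000 N/m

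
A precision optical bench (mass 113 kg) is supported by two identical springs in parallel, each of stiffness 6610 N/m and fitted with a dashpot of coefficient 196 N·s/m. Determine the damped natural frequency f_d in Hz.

Parallel springs add: k_eq = 2 × 6610 = 13220 N/m.
ω_n = √(k_eq/m) = √(13220/113) = 10.82 rad/s.
Critical damping c_c = 2√(k_eq·m) = 2√(13220 × 113) = 2444 N·s/m, so ζ = c/c_c = 196/2444 = 0.08018.
ω_d = ω_n√(1 − ζ²) = 10.82 × √(1 − 0.00643) = 10.78 rad/s.
f_d = ω_d/(2π) = 1.716 Hz.

1.72 Hz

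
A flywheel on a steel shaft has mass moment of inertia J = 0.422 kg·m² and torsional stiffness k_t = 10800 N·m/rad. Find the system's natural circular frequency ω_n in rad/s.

160 rad/s

ω_n = √(k_t/J) = √(10800/0.422) = √25590 = 160.0 rad/s.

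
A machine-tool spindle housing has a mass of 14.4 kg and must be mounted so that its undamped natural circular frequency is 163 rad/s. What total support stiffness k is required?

383000 N/m

k = m·ω_n² = 14.4 × 163.0² = 14.4 × 26570 = 382600 N/m.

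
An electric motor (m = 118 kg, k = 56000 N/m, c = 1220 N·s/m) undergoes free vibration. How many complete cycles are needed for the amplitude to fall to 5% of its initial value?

2 cycles

ζ = c/(2√(km)) = 1220/(2√(56000 × 118)) = 1220/5141 = 0.2373.
Logarithmic decrement δ = 2πζ/√(1 − ζ²) = 2π × 0.2373/√(1 − 0.0563) = 1.535.
x_n/x₀ = e^(−nδ) ≤ 0.05; take ln: n ≥ ln(1/0.05)/δ = 2.996/1.535 = 1.952.
So 2 complete cycles are required.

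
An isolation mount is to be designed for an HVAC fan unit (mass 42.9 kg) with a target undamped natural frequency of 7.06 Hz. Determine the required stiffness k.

84400 N/m

ω_n = 2πf_n = 2π × 7.06 = 44.36 rad/s.
k = m·ω_n² = 42.9 × 44.36² = 42.9 × 1968 = 84420 N/m.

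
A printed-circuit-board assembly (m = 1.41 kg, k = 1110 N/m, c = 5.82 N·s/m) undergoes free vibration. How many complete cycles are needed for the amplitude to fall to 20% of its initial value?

4 cycles

ζ = c/(2√(km)) = 5.82/(2√(1110 × 1.41)) = 5.82/79.12 = 0.07356.
Logarithmic decrement δ = 2πζ/√(1 − ζ²) = 2π × 0.07356/√(1 − 0.00541) = 0.4634.
x_n/x₀ = e^(−nδ) ≤ 0.2; take ln: n ≥ ln(1/0.2)/δ = 1.609/0.4634 = 3.473.
So 4 complete cycles are required.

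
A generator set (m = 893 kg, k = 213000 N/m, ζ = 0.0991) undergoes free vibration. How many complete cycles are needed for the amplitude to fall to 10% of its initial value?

Logarithmic decrement δ = 2πζ/√(1 − ζ²) = 2π × 0.09910/√(1 − 0.00982) = 0.6257.
x_n/x₀ = e^(−nδ) ≤ 0.1; take ln: n ≥ ln(1/0.1)/δ = 2.303/0.6257 = 3.680.
So 4 complete cycles are required.

4 cycles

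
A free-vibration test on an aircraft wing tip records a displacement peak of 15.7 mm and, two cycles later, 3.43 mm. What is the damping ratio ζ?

0.120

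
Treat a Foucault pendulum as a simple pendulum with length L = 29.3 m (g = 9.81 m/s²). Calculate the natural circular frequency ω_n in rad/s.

0.579 rad/s

For a simple pendulum ω_n = √(g/L) = √(9.81/29.3) = √0.3348 = 0.5786 rad/s.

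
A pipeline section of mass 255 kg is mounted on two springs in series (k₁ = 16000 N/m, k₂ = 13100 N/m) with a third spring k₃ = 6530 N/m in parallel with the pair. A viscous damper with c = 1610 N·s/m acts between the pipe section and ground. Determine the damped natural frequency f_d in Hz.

1.05 Hz

Series pair: k_s = k₁k₂/(k₁+k₂) = (16000)(13100)/(16000 + 13100) = 7203 N/m. In parallel with k₃: k_eq = 7203 + 6530 = 13730 N/m.
ω_n = √(k_eq/m) = √(13730/255) = 7.339 rad/s.
Critical damping c_c = 2√(k_eq·m) = 2√(13730 × 255) = 3743 N·s/m, so ζ = c/c_c = 1610/3743 = 0.4302.
ω_d = ω_n√(1 − ζ²) = 7.339 × √(1 − 0.185) = 6.625 rad/s.
f_d = ω_d/(2π) = 1.054 Hz.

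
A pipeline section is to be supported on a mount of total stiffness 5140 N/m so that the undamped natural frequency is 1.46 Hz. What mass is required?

ω_n = 2πf_n = 2π × 1.46 = 9.173 rad/s.
m = k/ω_n² = 5140/9.173² = 5140/84.15 = 61.08 kg.

61.1 kg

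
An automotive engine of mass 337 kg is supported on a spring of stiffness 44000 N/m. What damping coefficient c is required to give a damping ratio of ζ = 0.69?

5310 N·s/m

c_c = 2√(k·m) = 2√(44000 × 337) = 7701 N·s/m.
c = ζ·c_c = 0.69 × 7701 = 5314 N·s/m.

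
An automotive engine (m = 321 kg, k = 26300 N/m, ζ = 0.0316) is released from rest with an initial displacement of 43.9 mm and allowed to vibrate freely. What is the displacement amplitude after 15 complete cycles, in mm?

2.23 mm

Logarithmic decrement δ = 2πζ/√(1 − ζ²) = 2π × 0.03160/√(1 − 0.000999) = 0.1986.
After n cycles, x_n/x₀ = e^(−nδ), so x_15 = 43.9 × e^(−15 × 0.1986) = 43.9 × 0.05081 = 2.230 mm.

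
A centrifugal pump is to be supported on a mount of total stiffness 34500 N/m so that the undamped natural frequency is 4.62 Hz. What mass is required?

ω_n = 2πf_n = 2π × 4.62 = 29.03 rad/s.
m = k/ω_n² = 34500/29.03² = 34500/842.6 = 40.94 kg.

40.9 kg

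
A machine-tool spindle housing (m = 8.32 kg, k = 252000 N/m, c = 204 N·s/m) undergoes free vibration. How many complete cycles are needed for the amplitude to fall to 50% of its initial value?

ζ = c/(2√(km)) = 204/(2√(252000 × 8.32)) = 204/2896 = 0.07044.
Logarithmic decrement δ = 2πζ/√(1 − ζ²) = 2π × 0.07044/√(1 − 0.00496) = 0.4437.
x_n/x₀ = e^(−nδ) ≤ 0.5; take ln: n ≥ ln(1/0.5)/δ = 0.6931/0.4437 = 1.562.
So 2 complete cycles are required.

2 cycles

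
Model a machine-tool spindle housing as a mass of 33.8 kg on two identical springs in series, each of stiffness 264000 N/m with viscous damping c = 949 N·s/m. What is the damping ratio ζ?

0.225

Series springs: 1/k_eq = 2/264000, so k_eq = 264000/2 = 132000 N/m.
ω_n = √(k_eq/m) = √(132000/33.8) = 62.49 rad/s.
Critical damping c_c = 2√(k_eq·m) = 2√(132000 × 33.8) = 4224 N·s/m, so ζ = c/c_c = 949/4224 = 0.2246.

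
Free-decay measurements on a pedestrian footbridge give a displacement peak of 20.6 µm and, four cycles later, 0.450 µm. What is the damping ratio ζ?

0.150

Logarithmic decrement δ = (1/n)·ln(x₀/x_n) = (1/4)·ln(20.6/0.450) = (1/4)·ln(45.78) = 0.9559.
ζ = δ/√(4π² + δ²) = 0.9559/√(39.48 + 0.914) = 0.9559/6.355 = 0.1504.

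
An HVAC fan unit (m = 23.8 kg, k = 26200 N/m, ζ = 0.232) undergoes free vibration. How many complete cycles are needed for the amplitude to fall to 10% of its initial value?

2 cycles

Logarithmic decrement δ = 2πζ/√(1 − ζ²) = 2π × 0.2320/√(1 − 0.0538) = 1.499.
x_n/x₀ = e^(−nδ) ≤ 0.1; take ln: n ≥ ln(1/0.1)/δ = 2.303/1.499 = 1.537.
So 2 complete cycles are required.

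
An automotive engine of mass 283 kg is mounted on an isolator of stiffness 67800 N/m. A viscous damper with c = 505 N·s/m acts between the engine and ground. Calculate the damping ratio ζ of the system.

ω_n = √(k/m) = √(67800/283) = 15.48 rad/s.
Critical damping c_c = 2√(k·m) = 2√(67800 × 283) = 8761 N·s/m, so ζ = c/c_c = 505/8761 = 0.05764.

0.0576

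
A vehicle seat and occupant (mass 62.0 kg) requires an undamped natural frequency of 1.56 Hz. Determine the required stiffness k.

5960 N/m

ω_n = 2πf_n = 2π × 1.56 = 9.802 rad/s.
k = m·ω_n² = 62.0 × 9.802² = 62.0 × 96.07 = 5957 N/m.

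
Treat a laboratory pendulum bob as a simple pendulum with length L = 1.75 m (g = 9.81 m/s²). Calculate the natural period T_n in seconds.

For a simple pendulum ω_n = √(g/L) = √(9.81/1.75) = √5.606 = 2.368 rad/s.
T_n = 2π/ω_n = 6.283/2.368 = 2.654 s.

2.65 s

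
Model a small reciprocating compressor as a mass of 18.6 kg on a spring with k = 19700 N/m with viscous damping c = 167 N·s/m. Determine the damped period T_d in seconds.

0.195 s

ω_n = √(k/m) = √(19700/18.6) = 32.54 rad/s.
Critical damping c_c = 2√(k·m) = 2√(19700 × 18.6) = 1211 N·s/m, so ζ = c/c_c = 167/1211 = 0.1379.
ω_d = ω_n√(1 − ζ²) = 32.54 × √(1 − 0.0190) = 32.23 rad/s.
T_d = 2π/ω_d = 0.1949 s.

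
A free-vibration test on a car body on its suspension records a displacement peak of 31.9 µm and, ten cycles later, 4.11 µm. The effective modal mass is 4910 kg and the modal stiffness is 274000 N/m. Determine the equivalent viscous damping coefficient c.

Logarithmic decrement δ = (1/n)·ln(x₀/x_n) = (1/10)·ln(31.9/4.11) = (1/10)·ln(7.762) = 0.2049.
ζ = δ/√(4π² + δ²) = 0.2049/√(39.48 + 0.0420) = 0.2049/6.287 = 0.03260.
c = ζ · 2√(km) = 0.03260 × 2√(274000 × 4910) = 0.03260 × 73360 = 2391 N·s/m.

2390 N·s/m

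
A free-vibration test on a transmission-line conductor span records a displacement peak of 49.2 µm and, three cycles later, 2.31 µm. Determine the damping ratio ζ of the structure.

Logarithmic decrement δ = (1/n)·ln(x₀/x_n) = (1/3)·ln(49.2/2.31) = (1/3)·ln(21.30) = 1.020.
ζ = δ/√(4π² + δ²) = 1.020/√(39.48 + 1.04) = 1.020/6.365 = 0.1602.

0.160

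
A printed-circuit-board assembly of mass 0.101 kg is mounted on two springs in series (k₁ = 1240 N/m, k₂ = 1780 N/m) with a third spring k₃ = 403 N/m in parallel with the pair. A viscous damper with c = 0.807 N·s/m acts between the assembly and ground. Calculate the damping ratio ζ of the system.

0.0377

Series pair: k_s = k₁k₂/(k₁+k₂) = (1240)(1780)/(1240 + 1780) = 730.9 N/m. In parallel with k₃: k_eq = 730.9 + 403 = 1134 N/m.
ω_n = √(k_eq/m) = √(1134/0.101) = 106.0 rad/s.
Critical damping c_c = 2√(k_eq·m) = 2√(1134 × 0.101) = 21.40 N·s/m, so ζ = c/c_c = 0.807/21.40 = 0.03771.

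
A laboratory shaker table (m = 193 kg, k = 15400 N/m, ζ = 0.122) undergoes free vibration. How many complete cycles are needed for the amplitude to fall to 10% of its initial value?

Logarithmic decrement δ = 2πζ/√(1 − ζ²) = 2π × 0.1220/√(1 − 0.0149) = 0.7723.
x_n/x₀ = e^(−nδ) ≤ 0.1; take ln: n ≥ ln(1/0.1)/δ = 2.303/0.7723 = 2.981.
So 3 complete cycles are required.

3 cycles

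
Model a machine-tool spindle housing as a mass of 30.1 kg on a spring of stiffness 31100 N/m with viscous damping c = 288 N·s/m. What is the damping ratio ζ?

ω_n = √(k/m) = √(31100/30.1) = 32.14 rad/s.
Critical damping c_c = 2√(k·m) = 2√(31100 × 30.1) = 1935 N·s/m, so ζ = c/c_c = 288/1935 = 0.1488.

0.149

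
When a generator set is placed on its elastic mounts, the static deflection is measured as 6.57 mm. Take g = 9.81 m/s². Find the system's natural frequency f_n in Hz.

6.15 Hz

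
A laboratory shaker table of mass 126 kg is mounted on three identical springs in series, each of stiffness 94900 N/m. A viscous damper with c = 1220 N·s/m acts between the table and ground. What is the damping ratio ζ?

0.306

Series springs: 1/k_eq = 3/94900, so k_eq = 94900/3 = 31630 N/m.
ω_n = √(k_eq/m) = √(31630/126) = 15.84 rad/s.
Critical damping c_c = 2√(k_eq·m) = 2√(31630 × 126) = 3993 N·s/m, so ζ = c/c_c = 1220/3993 = 0.3055.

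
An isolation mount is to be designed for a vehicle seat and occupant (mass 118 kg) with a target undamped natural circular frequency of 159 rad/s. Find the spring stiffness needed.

k = m·ω_n² = 118 × 159.0² = 118 × 25280 = 2983000 N/m.

2980000 N/m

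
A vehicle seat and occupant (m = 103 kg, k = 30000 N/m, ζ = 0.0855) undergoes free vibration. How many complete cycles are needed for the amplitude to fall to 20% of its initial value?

3 cycles

Logarithmic decrement δ = 2πζ/√(1 − ζ²) = 2π × 0.08550/√(1 − 0.00731) = 0.5392.
x_n/x₀ = e^(−nδ) ≤ 0.2; take ln: n ≥ ln(1/0.2)/δ = 1.609/0.5392 = 2.985.
So 3 complete cycles are required.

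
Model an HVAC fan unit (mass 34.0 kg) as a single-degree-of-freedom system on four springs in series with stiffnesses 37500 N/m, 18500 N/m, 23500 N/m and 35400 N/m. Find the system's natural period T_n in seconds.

Series springs: 1/k_eq = 1/37500 + 1/18500 + 1/23500 + 1/35400 = 0.0001515, so k_eq = 6600 N/m.
ω_n = √(k_eq/m) = √(6600/34.0) = √194.1 = 13.93 rad/s.
T_n = 2π/ω_n = 6.283/13.93 = 0.4510 s.

0.451 s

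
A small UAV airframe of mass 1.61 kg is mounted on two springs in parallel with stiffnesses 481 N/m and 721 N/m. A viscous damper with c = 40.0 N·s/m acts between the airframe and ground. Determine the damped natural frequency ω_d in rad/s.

Parallel springs add: k_eq = 481 + 721 = 1202 N/m.
ω_n = √(k_eq/m) = √(1202/1.61) = 27.32 rad/s.
Critical damping c_c = 2√(k_eq·m) = 2√(1202 × 1.61) = 87.98 N·s/m, so ζ = c/c_c = 40.0/87.98 = 0.4546.
ω_d = ω_n√(1 − ζ²) = 27.32 × √(1 − 0.207) = 24.34 rad/s.

24.3 rad/s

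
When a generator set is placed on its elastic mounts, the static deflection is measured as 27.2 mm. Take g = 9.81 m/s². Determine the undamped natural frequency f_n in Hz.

ω_n = √(g/δ_st) = √(9.81/0.0272) = √360.7 = 18.99 rad/s.
f_n = ω_n/(2π) = 18.99/6.283 = 3.023 Hz.

3.02 Hz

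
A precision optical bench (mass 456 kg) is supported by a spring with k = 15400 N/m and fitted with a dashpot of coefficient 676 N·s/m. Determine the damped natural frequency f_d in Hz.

0.917 Hz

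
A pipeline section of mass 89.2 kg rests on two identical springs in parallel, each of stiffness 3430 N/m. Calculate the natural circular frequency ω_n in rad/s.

Parallel springs add: k_eq = 2 × 3430 = 6860 N/m.
ω_n = √(k_eq/m) = √(6860/89.2) = √76.91 = 8.770 rad/s.

8.77 rad/s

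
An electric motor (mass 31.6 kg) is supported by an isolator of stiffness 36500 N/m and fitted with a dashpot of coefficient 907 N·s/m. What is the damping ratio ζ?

ω_n = √(k/m) = √(36500/31.6) = 33.99 rad/s.
Critical damping c_c = 2√(k·m) = 2√(36500 × 31.6) = 2148 N·s/m, so ζ = c/c_c = 907/2148 = 0.4223.

0.422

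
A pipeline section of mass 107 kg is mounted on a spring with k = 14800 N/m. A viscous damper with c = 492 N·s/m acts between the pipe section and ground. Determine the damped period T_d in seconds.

ω_n = √(k/m) = √(14800/107) = 11.76 rad/s.
Critical damping c_c = 2√(k·m) = 2√(14800 × 107) = 2517 N·s/m, so ζ = c/c_c = 492/2517 = 0.1955.
ω_d = ω_n√(1 − ζ²) = 11.76 × √(1 − 0.0382) = 11.53 rad/s.
T_d = 2π/ω_d = 0.5448 s.

0.545 s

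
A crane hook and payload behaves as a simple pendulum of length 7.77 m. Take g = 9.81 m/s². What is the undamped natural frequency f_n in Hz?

0.179 Hz

For a simple pendulum ω_n = √(g/L) = √(9.81/7.77) = √1.263 = 1.124 rad/s.
f_n = ω_n/(2π) = 1.124/6.283 = 0.1788 Hz.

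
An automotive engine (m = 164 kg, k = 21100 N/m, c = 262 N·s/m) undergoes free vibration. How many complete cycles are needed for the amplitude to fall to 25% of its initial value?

4 cycles

ζ = c/(2√(km)) = 262/(2√(21100 × 164)) = 262/3720 = 0.07042.
Logarithmic decrement δ = 2πζ/√(1 − ζ²) = 2π × 0.07042/√(1 − 0.00496) = 0.4436.
x_n/x₀ = e^(−nδ) ≤ 0.25; take ln: n ≥ ln(1/0.25)/δ = 1.386/0.4436 = 3.125.
So 4 complete cycles are required.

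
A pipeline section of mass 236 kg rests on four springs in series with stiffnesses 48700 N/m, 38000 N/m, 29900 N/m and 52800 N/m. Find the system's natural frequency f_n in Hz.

Series springs: 1/k_eq = 1/48700 + 1/38000 + 1/29900 + 1/52800 = 9.923×10^-5, so k_eq = 10080 N/m.
ω_n = √(k_eq/m) = √(10080/236) = √42.70 = 6.535 rad/s.
f_n = ω_n/(2π) = 6.535/6.283 = 1.040 Hz.

1.04 Hz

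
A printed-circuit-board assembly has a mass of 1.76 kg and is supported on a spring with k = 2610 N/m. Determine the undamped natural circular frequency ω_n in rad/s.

ω_n = √(k/m) = √(2610/1.76) = √1483 = 38.51 rad/s.

38.5 rad/s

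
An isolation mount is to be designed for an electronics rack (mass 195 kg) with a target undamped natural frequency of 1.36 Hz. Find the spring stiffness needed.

ω_n = 2πf_n = 2π × 1.36 = 8.545 rad/s.
k = m·ω_n² = 195 × 8.545² = 195 × 73.02 = 14240 N/m.

14200 N/m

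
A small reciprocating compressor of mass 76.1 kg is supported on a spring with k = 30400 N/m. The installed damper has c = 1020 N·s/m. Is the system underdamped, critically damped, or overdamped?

c_c = 2√(k·m) = 3042 N·s/m; ζ = c/c_c = 1020/3042 = 0.335.
Since ζ < 1 the system is underdamped.

underdamped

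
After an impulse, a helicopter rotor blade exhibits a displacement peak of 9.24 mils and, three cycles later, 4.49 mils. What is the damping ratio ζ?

0.0383

Logarithmic decrement δ = (1/n)·ln(x₀/x_n) = (1/3)·ln(9.24/4.49) = (1/3)·ln(2.058) = 0.2406.
ζ = δ/√(4π² + δ²) = 0.2406/√(39.48 + 0.0579) = 0.2406/6.288 = 0.03826.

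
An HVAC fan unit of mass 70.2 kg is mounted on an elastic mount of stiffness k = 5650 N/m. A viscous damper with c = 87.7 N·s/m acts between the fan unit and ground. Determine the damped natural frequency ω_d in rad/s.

8.95 rad/s

ω_n = √(k/m) = √(5650/70.2) = 8.971 rad/s.
Critical damping c_c = 2√(k·m) = 2√(5650 × 70.2) = 1260 N·s/m, so ζ = c/c_c = 87.7/1260 = 0.06963.
ω_d = ω_n√(1 − ζ²) = 8.971 × √(1 − 0.00485) = 8.950 rad/s.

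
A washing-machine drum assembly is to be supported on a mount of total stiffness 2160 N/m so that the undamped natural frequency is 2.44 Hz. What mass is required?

ω_n = 2πf_n = 2π × 2.44 = 15.33 rad/s.
m = k/ω_n² = 2160/15.33² = 2160/235.0 = 9.190 kg.

9.19 kg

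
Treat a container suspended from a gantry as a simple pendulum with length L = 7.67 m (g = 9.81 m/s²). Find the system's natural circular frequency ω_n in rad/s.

1.13 rad/s

For a simple pendulum ω_n = √(g/L) = √(9.81/7.67) = √1.279 = 1.131 rad/s.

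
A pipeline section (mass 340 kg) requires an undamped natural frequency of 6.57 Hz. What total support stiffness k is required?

579000 N/m

ω_n = 2πf_n = 2π × 6.57 = 41.28 rad/s.
k = m·ω_n² = 340 × 41.28² = 340 × 1704 = 579400 N/m.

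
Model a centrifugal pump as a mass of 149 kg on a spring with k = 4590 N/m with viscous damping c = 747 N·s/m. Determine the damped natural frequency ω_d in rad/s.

4.95 rad/s

ω_n = √(k/m) = √(4590/149) = 5.550 rad/s.
Critical damping c_c = 2√(k·m) = 2√(4590 × 149) = 1654 N·s/m, so ζ = c/c_c = 747/1654 = 0.4516.
ω_d = ω_n√(1 − ζ²) = 5.550 × √(1 − 0.204) = 4.952 rad/s.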